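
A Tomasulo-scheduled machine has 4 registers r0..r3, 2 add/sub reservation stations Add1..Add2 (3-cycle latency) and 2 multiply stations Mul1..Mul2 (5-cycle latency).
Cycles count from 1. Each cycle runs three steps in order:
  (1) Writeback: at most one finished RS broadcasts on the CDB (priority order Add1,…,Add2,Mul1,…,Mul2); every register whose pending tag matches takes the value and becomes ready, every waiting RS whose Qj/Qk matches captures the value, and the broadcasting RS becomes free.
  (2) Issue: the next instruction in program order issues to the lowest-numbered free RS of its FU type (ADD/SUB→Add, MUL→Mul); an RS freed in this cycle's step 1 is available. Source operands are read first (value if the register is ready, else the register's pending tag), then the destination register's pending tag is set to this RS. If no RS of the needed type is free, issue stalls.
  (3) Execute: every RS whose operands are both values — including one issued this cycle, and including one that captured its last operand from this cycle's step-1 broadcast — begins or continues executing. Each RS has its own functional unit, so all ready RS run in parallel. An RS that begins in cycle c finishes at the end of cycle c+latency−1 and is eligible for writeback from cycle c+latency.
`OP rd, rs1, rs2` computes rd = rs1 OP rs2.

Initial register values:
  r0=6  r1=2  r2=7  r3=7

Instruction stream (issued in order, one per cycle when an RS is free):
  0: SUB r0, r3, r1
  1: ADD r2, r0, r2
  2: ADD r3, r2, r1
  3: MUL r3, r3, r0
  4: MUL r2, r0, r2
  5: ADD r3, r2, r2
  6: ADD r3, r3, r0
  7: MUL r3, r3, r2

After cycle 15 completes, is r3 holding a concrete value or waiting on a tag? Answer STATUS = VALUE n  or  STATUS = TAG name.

c1: issue SUB r0<-Add1 | r0:Add1,r1:2,r2:7,r3:7
c2: issue ADD r2<-Add2 | r0:Add1,r1:2,r2:Add2,r3:7
c3: stall | r0:Add1,r1:2,r2:Add2,r3:7
c4: CDB Add1=5; issue ADD r3<-Add1 | r0:5,r1:2,r2:Add2,r3:Add1
c5: issue MUL r3<-Mul1 | r0:5,r1:2,r2:Add2,r3:Mul1
c6: issue MUL r2<-Mul2 | r0:5,r1:2,r2:Mul2,r3:Mul1
c7: CDB Add2=12; issue ADD r3<-Add2 | r0:5,r1:2,r2:Mul2,r3:Add2
c8: stall | r0:5,r1:2,r2:Mul2,r3:Add2
c9: stall | r0:5,r1:2,r2:Mul2,r3:Add2
c10: CDB Add1=14; issue ADD r3<-Add1 | r0:5,r1:2,r2:Mul2,r3:Add1
c11: stall | r0:5,r1:2,r2:Mul2,r3:Add1
c12: CDB Mul2=60; issue MUL r3<-Mul2 | r0:5,r1:2,r2:60,r3:Mul2
c13: - | r0:5,r1:2,r2:60,r3:Mul2
c14: - | r0:5,r1:2,r2:60,r3:Mul2
c15: CDB Add2=120 | r0:5,r1:2,r2:60,r3:Mul2

STATUS = TAG Mul2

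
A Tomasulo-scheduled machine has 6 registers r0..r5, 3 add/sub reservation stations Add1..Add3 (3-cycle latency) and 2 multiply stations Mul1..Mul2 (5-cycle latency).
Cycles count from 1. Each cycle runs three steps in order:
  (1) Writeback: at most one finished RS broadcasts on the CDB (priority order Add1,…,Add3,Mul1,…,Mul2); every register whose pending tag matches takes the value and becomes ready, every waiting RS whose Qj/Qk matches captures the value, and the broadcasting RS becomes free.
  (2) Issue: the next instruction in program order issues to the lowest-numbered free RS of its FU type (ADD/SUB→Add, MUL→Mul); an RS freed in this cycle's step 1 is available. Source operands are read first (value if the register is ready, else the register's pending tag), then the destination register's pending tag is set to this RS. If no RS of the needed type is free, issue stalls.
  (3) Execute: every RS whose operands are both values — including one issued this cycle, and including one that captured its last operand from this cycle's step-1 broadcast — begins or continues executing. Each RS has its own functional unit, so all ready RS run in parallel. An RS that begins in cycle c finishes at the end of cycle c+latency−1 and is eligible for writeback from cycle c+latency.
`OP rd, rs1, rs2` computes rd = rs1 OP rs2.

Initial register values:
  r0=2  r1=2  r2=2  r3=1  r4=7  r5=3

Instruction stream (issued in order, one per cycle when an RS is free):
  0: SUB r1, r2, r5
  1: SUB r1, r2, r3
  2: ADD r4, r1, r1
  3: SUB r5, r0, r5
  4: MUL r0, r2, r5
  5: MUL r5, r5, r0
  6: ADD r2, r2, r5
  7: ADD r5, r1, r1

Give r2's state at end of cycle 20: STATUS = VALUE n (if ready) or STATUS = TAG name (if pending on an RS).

c1: issue SUB r1<-Add1 | r0:2,r1:Add1,r2:2,r3:1,r4:7,r5:3
c2: issue SUB r1<-Add2 | r0:2,r1:Add2,r2:2,r3:1,r4:7,r5:3
c3: issue ADD r4<-Add3 | r0:2,r1:Add2,r2:2,r3:1,r4:Add3,r5:3
c4: CDB Add1=-1; issue SUB r5<-Add1 | r0:2,r1:Add2,r2:2,r3:1,r4:Add3,r5:Add1
c5: CDB Add2=1; issue MUL r0<-Mul1 | r0:Mul1,r1:1,r2:2,r3:1,r4:Add3,r5:Add1
c6: issue MUL r5<-Mul2 | r0:Mul1,r1:1,r2:2,r3:1,r4:Add3,r5:Mul2
c7: CDB Add1=-1; issue ADD r2<-Add1 | r0:Mul1,r1:1,r2:Add1,r3:1,r4:Add3,r5:Mul2
c8: CDB Add3=2; issue ADD r5<-Add2 | r0:Mul1,r1:1,r2:Add1,r3:1,r4:2,r5:Add2
c9: - | r0:Mul1,r1:1,r2:Add1,r3:1,r4:2,r5:Add2
c10: - | r0:Mul1,r1:1,r2:Add1,r3:1,r4:2,r5:Add2
c11: CDB Add2=2 | r0:Mul1,r1:1,r2:Add1,r3:1,r4:2,r5:2
c12: CDB Mul1=-2 | r0:-2,r1:1,r2:Add1,r3:1,r4:2,r5:2
c13: - | r0:-2,r1:1,r2:Add1,r3:1,r4:2,r5:2
c14: - | r0:-2,r1:1,r2:Add1,r3:1,r4:2,r5:2
c15: - | r0:-2,r1:1,r2:Add1,r3:1,r4:2,r5:2
c16: - | r0:-2,r1:1,r2:Add1,r3:1,r4:2,r5:2
c17: CDB Mul2=2 | r0:-2,r1:1,r2:Add1,r3:1,r4:2,r5:2
c18: - | r0:-2,r1:1,r2:Add1,r3:1,r4:2,r5:2
c19: - | r0:-2,r1:1,r2:Add1,r3:1,r4:2,r5:2
c20: CDB Add1=4 | r0:-2,r1:1,r2:4,r3:1,r4:2,r5:2

STATUS = VALUE 4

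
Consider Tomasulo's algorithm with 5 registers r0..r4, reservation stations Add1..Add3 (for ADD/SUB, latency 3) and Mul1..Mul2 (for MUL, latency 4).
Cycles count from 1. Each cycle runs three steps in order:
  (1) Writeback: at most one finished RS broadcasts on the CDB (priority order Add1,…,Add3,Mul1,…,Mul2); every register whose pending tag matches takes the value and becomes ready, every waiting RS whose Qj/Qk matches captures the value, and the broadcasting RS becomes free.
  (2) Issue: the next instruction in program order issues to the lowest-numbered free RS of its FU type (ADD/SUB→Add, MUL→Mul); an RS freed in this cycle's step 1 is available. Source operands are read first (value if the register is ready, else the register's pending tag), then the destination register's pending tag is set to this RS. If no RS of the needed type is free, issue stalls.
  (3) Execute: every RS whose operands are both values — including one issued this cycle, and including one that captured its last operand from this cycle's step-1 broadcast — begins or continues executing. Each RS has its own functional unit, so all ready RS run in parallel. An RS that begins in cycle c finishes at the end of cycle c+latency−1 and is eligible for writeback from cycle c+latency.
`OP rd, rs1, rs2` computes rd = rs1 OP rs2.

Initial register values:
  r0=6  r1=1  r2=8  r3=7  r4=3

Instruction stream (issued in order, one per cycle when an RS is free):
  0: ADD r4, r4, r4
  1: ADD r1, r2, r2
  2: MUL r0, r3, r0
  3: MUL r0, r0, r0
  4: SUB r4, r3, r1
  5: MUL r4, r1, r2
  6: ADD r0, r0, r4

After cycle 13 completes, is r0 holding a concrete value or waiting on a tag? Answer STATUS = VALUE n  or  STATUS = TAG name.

STATUS = TAG Add1

c1: issue ADD r4<-Add1 | r0:6,r1:1,r2:8,r3:7,r4:Add1
c2: issue ADD r1<-Add2 | r0:6,r1:Add2,r2:8,r3:7,r4:Add1
c3: issue MUL r0<-Mul1 | r0:Mul1,r1:Add2,r2:8,r3:7,r4:Add1
c4: CDB Add1=6; issue MUL r0<-Mul2 | r0:Mul2,r1:Add2,r2:8,r3:7,r4:6
c5: CDB Add2=16; issue SUB r4<-Add1 | r0:Mul2,r1:16,r2:8,r3:7,r4:Add1
c6: stall | r0:Mul2,r1:16,r2:8,r3:7,r4:Add1
c7: CDB Mul1=42; issue MUL r4<-Mul1 | r0:Mul2,r1:16,r2:8,r3:7,r4:Mul1
c8: CDB Add1=-9; issue ADD r0<-Add1 | r0:Add1,r1:16,r2:8,r3:7,r4:Mul1
c9: - | r0:Add1,r1:16,r2:8,r3:7,r4:Mul1
c10: - | r0:Add1,r1:16,r2:8,r3:7,r4:Mul1
c11: CDB Mul1=128 | r0:Add1,r1:16,r2:8,r3:7,r4:128
c12: CDB Mul2=1764 | r0:Add1,r1:16,r2:8,r3:7,r4:128
c13: - | r0:Add1,r1:16,r2:8,r3:7,r4:128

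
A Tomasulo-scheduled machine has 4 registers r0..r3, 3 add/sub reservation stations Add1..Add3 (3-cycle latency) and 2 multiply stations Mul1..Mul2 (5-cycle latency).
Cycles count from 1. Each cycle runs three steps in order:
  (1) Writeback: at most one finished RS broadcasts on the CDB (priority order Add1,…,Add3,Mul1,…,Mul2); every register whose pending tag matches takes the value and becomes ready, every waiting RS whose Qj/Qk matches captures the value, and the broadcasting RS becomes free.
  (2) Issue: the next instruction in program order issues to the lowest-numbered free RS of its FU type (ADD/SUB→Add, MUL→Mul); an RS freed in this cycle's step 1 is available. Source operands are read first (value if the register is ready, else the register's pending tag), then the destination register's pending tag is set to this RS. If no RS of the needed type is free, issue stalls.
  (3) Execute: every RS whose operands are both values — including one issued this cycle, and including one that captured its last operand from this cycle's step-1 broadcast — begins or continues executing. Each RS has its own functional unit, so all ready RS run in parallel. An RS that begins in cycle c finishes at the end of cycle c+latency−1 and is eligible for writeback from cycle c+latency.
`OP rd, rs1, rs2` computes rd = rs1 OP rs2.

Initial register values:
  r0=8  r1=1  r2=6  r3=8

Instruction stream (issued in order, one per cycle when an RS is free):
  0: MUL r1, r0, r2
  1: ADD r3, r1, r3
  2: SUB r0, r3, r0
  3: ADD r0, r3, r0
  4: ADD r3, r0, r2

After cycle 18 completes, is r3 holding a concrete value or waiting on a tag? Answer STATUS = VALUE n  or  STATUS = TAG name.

STATUS = VALUE 110

c1: issue MUL r1<-Mul1 | r0:8,r1:Mul1,r2:6,r3:8
c2: issue ADD r3<-Add1 | r0:8,r1:Mul1,r2:6,r3:Add1
c3: issue SUB r0<-Add2 | r0:Add2,r1:Mul1,r2:6,r3:Add1
c4: issue ADD r0<-Add3 | r0:Add3,r1:Mul1,r2:6,r3:Add1
c5: stall | r0:Add3,r1:Mul1,r2:6,r3:Add1
c6: CDB Mul1=48; stall | r0:Add3,r1:48,r2:6,r3:Add1
c7: stall | r0:Add3,r1:48,r2:6,r3:Add1
c8: stall | r0:Add3,r1:48,r2:6,r3:Add1
c9: CDB Add1=56; issue ADD r3<-Add1 | r0:Add3,r1:48,r2:6,r3:Add1
c10: - | r0:Add3,r1:48,r2:6,r3:Add1
c11: - | r0:Add3,r1:48,r2:6,r3:Add1
c12: CDB Add2=48 | r0:Add3,r1:48,r2:6,r3:Add1
c13: - | r0:Add3,r1:48,r2:6,r3:Add1
c14: - | r0:Add3,r1:48,r2:6,r3:Add1
c15: CDB Add3=104 | r0:104,r1:48,r2:6,r3:Add1
c16: - | r0:104,r1:48,r2:6,r3:Add1
c17: - | r0:104,r1:48,r2:6,r3:Add1
c18: CDB Add1=110 | r0:104,r1:48,r2:6,r3:110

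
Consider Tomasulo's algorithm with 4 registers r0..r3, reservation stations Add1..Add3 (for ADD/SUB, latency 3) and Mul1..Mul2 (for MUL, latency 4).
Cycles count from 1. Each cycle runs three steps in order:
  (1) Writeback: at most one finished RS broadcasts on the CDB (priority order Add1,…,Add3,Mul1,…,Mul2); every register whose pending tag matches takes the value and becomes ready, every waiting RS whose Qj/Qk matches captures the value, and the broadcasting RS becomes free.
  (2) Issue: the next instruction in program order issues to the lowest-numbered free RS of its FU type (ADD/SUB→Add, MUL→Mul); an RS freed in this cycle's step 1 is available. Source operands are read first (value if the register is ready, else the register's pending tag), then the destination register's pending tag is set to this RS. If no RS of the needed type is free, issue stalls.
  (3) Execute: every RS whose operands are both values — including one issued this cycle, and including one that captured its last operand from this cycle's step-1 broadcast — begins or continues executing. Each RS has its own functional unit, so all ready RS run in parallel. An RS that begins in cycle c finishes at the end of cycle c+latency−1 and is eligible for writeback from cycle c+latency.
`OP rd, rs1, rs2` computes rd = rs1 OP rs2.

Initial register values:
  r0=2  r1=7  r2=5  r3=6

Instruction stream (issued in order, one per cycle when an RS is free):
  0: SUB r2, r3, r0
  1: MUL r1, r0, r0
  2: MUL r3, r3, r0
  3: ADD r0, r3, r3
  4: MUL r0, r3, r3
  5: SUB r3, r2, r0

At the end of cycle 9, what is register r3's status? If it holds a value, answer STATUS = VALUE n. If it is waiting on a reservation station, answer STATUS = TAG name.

c1: issue SUB r2<-Add1 | r0:2,r1:7,r2:Add1,r3:6
c2: issue MUL r1<-Mul1 | r0:2,r1:Mul1,r2:Add1,r3:6
c3: issue MUL r3<-Mul2 | r0:2,r1:Mul1,r2:Add1,r3:Mul2
c4: CDB Add1=4; issue ADD r0<-Add1 | r0:Add1,r1:Mul1,r2:4,r3:Mul2
c5: stall | r0:Add1,r1:Mul1,r2:4,r3:Mul2
c6: CDB Mul1=4; issue MUL r0<-Mul1 | r0:Mul1,r1:4,r2:4,r3:Mul2
c7: CDB Mul2=12; issue SUB r3<-Add2 | r0:Mul1,r1:4,r2:4,r3:Add2
c8: - | r0:Mul1,r1:4,r2:4,r3:Add2
c9: - | r0:Mul1,r1:4,r2:4,r3:Add2

STATUS = TAG Add2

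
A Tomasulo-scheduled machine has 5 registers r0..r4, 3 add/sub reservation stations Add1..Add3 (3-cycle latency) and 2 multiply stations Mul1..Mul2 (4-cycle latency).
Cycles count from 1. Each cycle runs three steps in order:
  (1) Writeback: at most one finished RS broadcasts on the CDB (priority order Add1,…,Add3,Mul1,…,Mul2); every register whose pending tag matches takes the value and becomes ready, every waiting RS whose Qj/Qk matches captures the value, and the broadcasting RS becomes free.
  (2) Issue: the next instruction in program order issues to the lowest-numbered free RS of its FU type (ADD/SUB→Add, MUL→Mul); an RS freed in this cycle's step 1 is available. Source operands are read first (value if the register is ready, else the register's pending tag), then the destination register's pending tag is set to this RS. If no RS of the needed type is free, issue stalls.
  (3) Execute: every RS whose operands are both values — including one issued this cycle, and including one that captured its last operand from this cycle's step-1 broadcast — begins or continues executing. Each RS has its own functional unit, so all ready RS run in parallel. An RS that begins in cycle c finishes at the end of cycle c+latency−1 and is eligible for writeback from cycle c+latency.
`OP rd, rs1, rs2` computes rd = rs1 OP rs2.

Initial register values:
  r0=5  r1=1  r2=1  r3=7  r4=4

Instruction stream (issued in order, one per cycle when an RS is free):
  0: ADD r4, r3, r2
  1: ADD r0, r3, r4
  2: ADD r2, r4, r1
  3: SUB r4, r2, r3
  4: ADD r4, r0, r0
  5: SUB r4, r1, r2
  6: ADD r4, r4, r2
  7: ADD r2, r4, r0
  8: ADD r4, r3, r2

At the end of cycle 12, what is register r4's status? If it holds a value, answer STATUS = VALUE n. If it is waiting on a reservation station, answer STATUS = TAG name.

cycle 1: issue ADD r4<-Add1 // r0:5,r1:1,r2:1,r3:7,r4:Add1
cycle 2: issue ADD r0<-Add2 // r0:Add2,r1:1,r2:1,r3:7,r4:Add1
cycle 3: issue ADD r2<-Add3 // r0:Add2,r1:1,r2:Add3,r3:7,r4:Add1
cycle 4: CDB Add1=8; issue SUB r4<-Add1 // r0:Add2,r1:1,r2:Add3,r3:7,r4:Add1
cycle 5: stall // r0:Add2,r1:1,r2:Add3,r3:7,r4:Add1
cycle 6: stall // r0:Add2,r1:1,r2:Add3,r3:7,r4:Add1
cycle 7: CDB Add2=15; issue ADD r4<-Add2 // r0:15,r1:1,r2:Add3,r3:7,r4:Add2
cycle 8: CDB Add3=9; issue SUB r4<-Add3 // r0:15,r1:1,r2:9,r3:7,r4:Add3
cycle 9: stall // r0:15,r1:1,r2:9,r3:7,r4:Add3
cycle 10: CDB Add2=30; issue ADD r4<-Add2 // r0:15,r1:1,r2:9,r3:7,r4:Add2
cycle 11: CDB Add1=2; issue ADD r2<-Add1 // r0:15,r1:1,r2:Add1,r3:7,r4:Add2
cycle 12: CDB Add3=-8; issue ADD r4<-Add3 // r0:15,r1:1,r2:Add1,r3:7,r4:Add3

STATUS = TAG Add3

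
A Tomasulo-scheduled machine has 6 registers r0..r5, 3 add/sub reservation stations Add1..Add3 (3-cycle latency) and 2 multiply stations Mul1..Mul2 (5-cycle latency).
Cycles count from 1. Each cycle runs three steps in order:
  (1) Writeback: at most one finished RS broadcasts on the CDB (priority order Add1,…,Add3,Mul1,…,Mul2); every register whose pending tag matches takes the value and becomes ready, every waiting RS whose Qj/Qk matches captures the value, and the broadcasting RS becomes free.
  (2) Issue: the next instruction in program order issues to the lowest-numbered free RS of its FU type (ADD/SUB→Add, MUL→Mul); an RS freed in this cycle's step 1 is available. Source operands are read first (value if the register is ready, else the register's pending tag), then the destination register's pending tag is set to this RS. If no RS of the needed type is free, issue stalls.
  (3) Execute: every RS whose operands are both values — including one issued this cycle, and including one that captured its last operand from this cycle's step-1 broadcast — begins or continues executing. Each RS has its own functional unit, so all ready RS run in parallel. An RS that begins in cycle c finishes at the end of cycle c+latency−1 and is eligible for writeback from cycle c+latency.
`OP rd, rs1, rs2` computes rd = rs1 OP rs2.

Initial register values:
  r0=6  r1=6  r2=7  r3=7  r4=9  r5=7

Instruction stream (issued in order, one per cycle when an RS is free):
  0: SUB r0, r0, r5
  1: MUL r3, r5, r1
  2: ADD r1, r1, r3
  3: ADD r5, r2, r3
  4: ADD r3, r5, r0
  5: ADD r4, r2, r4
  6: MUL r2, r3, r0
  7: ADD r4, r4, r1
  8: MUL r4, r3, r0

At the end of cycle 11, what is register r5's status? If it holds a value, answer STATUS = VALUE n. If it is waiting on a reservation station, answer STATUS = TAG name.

STATUS = VALUE 49

  c1: issue SUB r0<-Add1  regs: r0:Add1,r1:6,r2:7,r3:7,r4:9,r5:7
  c2: issue MUL r3<-Mul1  regs: r0:Add1,r1:6,r2:7,r3:Mul1,r4:9,r5:7
  c3: issue ADD r1<-Add2  regs: r0:Add1,r1:Add2,r2:7,r3:Mul1,r4:9,r5:7
  c4: CDB Add1=-1; issue ADD r5<-Add1  regs: r0:-1,r1:Add2,r2:7,r3:Mul1,r4:9,r5:Add1
  c5: issue ADD r3<-Add3  regs: r0:-1,r1:Add2,r2:7,r3:Add3,r4:9,r5:Add1
  c6: stall  regs: r0:-1,r1:Add2,r2:7,r3:Add3,r4:9,r5:Add1
  c7: CDB Mul1=42; stall  regs: r0:-1,r1:Add2,r2:7,r3:Add3,r4:9,r5:Add1
  c8: stall  regs: r0:-1,r1:Add2,r2:7,r3:Add3,r4:9,r5:Add1
  c9: stall  regs: r0:-1,r1:Add2,r2:7,r3:Add3,r4:9,r5:Add1
  c10: CDB Add1=49; issue ADD r4<-Add1  regs: r0:-1,r1:Add2,r2:7,r3:Add3,r4:Add1,r5:49
  c11: CDB Add2=48; issue MUL r2<-Mul1  regs: r0:-1,r1:48,r2:Mul1,r3:Add3,r4:Add1,r5:49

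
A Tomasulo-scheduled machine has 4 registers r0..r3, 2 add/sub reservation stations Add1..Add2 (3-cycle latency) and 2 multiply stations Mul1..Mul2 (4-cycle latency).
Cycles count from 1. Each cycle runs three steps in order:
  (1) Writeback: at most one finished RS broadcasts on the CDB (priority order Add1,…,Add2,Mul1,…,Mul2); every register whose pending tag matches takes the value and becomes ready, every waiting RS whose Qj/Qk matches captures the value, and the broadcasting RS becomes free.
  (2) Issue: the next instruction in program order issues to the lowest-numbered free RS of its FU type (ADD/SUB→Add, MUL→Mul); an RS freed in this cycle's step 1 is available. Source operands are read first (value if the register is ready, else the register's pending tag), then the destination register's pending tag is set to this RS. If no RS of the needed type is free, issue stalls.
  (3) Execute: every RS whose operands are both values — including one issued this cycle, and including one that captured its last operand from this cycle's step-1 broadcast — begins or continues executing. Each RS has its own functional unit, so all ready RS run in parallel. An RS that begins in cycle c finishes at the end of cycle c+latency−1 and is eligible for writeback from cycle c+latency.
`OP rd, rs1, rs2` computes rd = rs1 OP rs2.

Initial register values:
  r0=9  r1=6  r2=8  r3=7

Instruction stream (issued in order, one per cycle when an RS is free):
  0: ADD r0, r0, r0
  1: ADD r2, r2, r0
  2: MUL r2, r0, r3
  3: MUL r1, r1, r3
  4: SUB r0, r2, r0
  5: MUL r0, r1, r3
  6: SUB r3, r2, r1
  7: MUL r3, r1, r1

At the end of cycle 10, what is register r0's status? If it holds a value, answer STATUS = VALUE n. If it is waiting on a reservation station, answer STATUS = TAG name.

STATUS = TAG Mul1

cycle 1: issue ADD r0<-Add1 // r0:Add1,r1:6,r2:8,r3:7
cycle 2: issue ADD r2<-Add2 // r0:Add1,r1:6,r2:Add2,r3:7
cycle 3: issue MUL r2<-Mul1 // r0:Add1,r1:6,r2:Mul1,r3:7
cycle 4: CDB Add1=18; issue MUL r1<-Mul2 // r0:18,r1:Mul2,r2:Mul1,r3:7
cycle 5: issue SUB r0<-Add1 // r0:Add1,r1:Mul2,r2:Mul1,r3:7
cycle 6: stall // r0:Add1,r1:Mul2,r2:Mul1,r3:7
cycle 7: CDB Add2=26; stall // r0:Add1,r1:Mul2,r2:Mul1,r3:7
cycle 8: CDB Mul1=126; issue MUL r0<-Mul1 // r0:Mul1,r1:Mul2,r2:126,r3:7
cycle 9: CDB Mul2=42; issue SUB r3<-Add2 // r0:Mul1,r1:42,r2:126,r3:Add2
cycle 10: issue MUL r3<-Mul2 // r0:Mul1,r1:42,r2:126,r3:Mul2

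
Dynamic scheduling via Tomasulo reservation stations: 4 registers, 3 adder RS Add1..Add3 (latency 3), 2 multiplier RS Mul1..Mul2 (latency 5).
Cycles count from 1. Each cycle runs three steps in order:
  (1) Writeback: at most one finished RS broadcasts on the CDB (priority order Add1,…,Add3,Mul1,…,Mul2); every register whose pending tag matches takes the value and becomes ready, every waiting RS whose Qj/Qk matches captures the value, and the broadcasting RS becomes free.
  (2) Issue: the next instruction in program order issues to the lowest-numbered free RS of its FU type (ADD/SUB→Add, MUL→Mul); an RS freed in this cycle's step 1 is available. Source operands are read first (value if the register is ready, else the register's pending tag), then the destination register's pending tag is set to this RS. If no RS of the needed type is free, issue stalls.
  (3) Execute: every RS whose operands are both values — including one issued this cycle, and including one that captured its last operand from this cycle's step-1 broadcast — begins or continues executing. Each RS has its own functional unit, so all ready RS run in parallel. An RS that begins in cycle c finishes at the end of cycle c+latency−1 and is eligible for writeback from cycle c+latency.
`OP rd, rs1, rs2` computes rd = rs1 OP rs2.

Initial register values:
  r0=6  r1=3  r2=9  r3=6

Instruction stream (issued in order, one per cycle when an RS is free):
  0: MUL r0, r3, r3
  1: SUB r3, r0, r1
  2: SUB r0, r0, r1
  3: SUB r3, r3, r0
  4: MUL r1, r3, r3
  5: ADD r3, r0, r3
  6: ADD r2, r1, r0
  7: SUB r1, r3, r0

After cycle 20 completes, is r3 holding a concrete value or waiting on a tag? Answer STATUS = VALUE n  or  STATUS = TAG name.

STATUS = VALUE 33

c1: issue MUL r0<-Mul1 | r0:Mul1,r1:3,r2:9,r3:6
c2: issue SUB r3<-Add1 | r0:Mul1,r1:3,r2:9,r3:Add1
c3: issue SUB r0<-Add2 | r0:Add2,r1:3,r2:9,r3:Add1
c4: issue SUB r3<-Add3 | r0:Add2,r1:3,r2:9,r3:Add3
c5: issue MUL r1<-Mul2 | r0:Add2,r1:Mul2,r2:9,r3:Add3
c6: CDB Mul1=36; stall | r0:Add2,r1:Mul2,r2:9,r3:Add3
c7: stall | r0:Add2,r1:Mul2,r2:9,r3:Add3
c8: stall | r0:Add2,r1:Mul2,r2:9,r3:Add3
c9: CDB Add1=33; issue ADD r3<-Add1 | r0:Add2,r1:Mul2,r2:9,r3:Add1
c10: CDB Add2=33; issue ADD r2<-Add2 | r0:33,r1:Mul2,r2:Add2,r3:Add1
c11: stall | r0:33,r1:Mul2,r2:Add2,r3:Add1
c12: stall | r0:33,r1:Mul2,r2:Add2,r3:Add1
c13: CDB Add3=0; issue SUB r1<-Add3 | r0:33,r1:Add3,r2:Add2,r3:Add1
c14: - | r0:33,r1:Add3,r2:Add2,r3:Add1
c15: - | r0:33,r1:Add3,r2:Add2,r3:Add1
c16: CDB Add1=33 | r0:33,r1:Add3,r2:Add2,r3:33
c17: - | r0:33,r1:Add3,r2:Add2,r3:33
c18: CDB Mul2=0 | r0:33,r1:Add3,r2:Add2,r3:33
c19: CDB Add3=0 | r0:33,r1:0,r2:Add2,r3:33
c20: - | r0:33,r1:0,r2:Add2,r3:33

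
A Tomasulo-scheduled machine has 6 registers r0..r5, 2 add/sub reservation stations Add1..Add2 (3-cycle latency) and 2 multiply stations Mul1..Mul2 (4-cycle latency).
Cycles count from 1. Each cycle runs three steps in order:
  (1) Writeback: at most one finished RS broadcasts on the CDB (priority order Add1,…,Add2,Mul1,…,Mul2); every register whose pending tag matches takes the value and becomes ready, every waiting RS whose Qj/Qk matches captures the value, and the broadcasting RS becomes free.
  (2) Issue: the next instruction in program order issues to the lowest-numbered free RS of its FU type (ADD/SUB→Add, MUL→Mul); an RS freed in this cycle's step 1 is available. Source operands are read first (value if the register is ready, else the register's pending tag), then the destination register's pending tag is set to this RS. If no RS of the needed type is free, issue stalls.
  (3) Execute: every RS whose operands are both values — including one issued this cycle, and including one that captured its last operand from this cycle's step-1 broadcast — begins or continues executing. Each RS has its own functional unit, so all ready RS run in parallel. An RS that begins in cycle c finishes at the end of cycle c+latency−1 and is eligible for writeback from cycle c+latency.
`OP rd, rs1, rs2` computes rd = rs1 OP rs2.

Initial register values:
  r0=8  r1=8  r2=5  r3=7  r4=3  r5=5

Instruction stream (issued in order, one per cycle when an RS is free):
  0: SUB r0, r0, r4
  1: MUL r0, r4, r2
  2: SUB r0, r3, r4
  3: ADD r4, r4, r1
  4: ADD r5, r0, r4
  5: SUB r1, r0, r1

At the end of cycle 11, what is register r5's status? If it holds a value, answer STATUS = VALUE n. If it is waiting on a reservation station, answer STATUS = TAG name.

cycle 1: issue SUB r0<-Add1 // r0:Add1,r1:8,r2:5,r3:7,r4:3,r5:5
cycle 2: issue MUL r0<-Mul1 // r0:Mul1,r1:8,r2:5,r3:7,r4:3,r5:5
cycle 3: issue SUB r0<-Add2 // r0:Add2,r1:8,r2:5,r3:7,r4:3,r5:5
cycle 4: CDB Add1=5; issue ADD r4<-Add1 // r0:Add2,r1:8,r2:5,r3:7,r4:Add1,r5:5
cycle 5: stall // r0:Add2,r1:8,r2:5,r3:7,r4:Add1,r5:5
cycle 6: CDB Add2=4; issue ADD r5<-Add2 // r0:4,r1:8,r2:5,r3:7,r4:Add1,r5:Add2
cycle 7: CDB Add1=11; issue SUB r1<-Add1 // r0:4,r1:Add1,r2:5,r3:7,r4:11,r5:Add2
cycle 8: CDB Mul1=15 // r0:4,r1:Add1,r2:5,r3:7,r4:11,r5:Add2
cycle 9: - // r0:4,r1:Add1,r2:5,r3:7,r4:11,r5:Add2
cycle 10: CDB Add1=-4 // r0:4,r1:-4,r2:5,r3:7,r4:11,r5:Add2
cycle 11: CDB Add2=15 // r0:4,r1:-4,r2:5,r3:7,r4:11,r5:15

STATUS = VALUE 15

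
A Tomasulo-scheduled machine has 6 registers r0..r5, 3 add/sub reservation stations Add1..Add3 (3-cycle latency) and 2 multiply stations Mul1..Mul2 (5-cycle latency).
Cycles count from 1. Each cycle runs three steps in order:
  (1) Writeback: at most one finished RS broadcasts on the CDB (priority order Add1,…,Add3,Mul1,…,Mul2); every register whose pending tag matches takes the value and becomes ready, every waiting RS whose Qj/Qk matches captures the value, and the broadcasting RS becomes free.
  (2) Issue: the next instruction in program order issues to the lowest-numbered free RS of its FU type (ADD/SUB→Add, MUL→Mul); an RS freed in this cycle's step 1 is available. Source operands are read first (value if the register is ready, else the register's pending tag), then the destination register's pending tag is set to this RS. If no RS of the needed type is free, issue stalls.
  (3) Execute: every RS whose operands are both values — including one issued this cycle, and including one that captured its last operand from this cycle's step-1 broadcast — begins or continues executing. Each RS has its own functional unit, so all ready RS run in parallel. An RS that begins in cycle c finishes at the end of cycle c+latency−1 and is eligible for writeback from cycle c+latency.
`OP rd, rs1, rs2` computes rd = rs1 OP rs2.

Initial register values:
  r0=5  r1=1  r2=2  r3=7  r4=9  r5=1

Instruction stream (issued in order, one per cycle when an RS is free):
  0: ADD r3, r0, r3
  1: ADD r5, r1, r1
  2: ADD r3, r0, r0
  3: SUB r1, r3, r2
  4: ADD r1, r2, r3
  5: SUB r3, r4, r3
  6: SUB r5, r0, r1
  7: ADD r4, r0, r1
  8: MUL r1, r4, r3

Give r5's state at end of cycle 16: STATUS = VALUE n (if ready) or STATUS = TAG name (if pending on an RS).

cycle 1: issue ADD r3<-Add1 // r0:5,r1:1,r2:2,r3:Add1,r4:9,r5:1
cycle 2: issue ADD r5<-Add2 // r0:5,r1:1,r2:2,r3:Add1,r4:9,r5:Add2
cycle 3: issue ADD r3<-Add3 // r0:5,r1:1,r2:2,r3:Add3,r4:9,r5:Add2
cycle 4: CDB Add1=12; issue SUB r1<-Add1 // r0:5,r1:Add1,r2:2,r3:Add3,r4:9,r5:Add2
cycle 5: CDB Add2=2; issue ADD r1<-Add2 // r0:5,r1:Add2,r2:2,r3:Add3,r4:9,r5:2
cycle 6: CDB Add3=10; issue SUB r3<-Add3 // r0:5,r1:Add2,r2:2,r3:Add3,r4:9,r5:2
cycle 7: stall // r0:5,r1:Add2,r2:2,r3:Add3,r4:9,r5:2
cycle 8: stall // r0:5,r1:Add2,r2:2,r3:Add3,r4:9,r5:2
cycle 9: CDB Add1=8; issue SUB r5<-Add1 // r0:5,r1:Add2,r2:2,r3:Add3,r4:9,r5:Add1
cycle 10: CDB Add2=12; issue ADD r4<-Add2 // r0:5,r1:12,r2:2,r3:Add3,r4:Add2,r5:Add1
cycle 11: CDB Add3=-1; issue MUL r1<-Mul1 // r0:5,r1:Mul1,r2:2,r3:-1,r4:Add2,r5:Add1
cycle 12: - // r0:5,r1:Mul1,r2:2,r3:-1,r4:Add2,r5:Add1
cycle 13: CDB Add1=-7 // r0:5,r1:Mul1,r2:2,r3:-1,r4:Add2,r5:-7
cycle 14: CDB Add2=17 // r0:5,r1:Mul1,r2:2,r3:-1,r4:17,r5:-7
cycle 15: - // r0:5,r1:Mul1,r2:2,r3:-1,r4:17,r5:-7
cycle 16: - // r0:5,r1:Mul1,r2:2,r3:-1,r4:17,r5:-7

STATUS = VALUE -7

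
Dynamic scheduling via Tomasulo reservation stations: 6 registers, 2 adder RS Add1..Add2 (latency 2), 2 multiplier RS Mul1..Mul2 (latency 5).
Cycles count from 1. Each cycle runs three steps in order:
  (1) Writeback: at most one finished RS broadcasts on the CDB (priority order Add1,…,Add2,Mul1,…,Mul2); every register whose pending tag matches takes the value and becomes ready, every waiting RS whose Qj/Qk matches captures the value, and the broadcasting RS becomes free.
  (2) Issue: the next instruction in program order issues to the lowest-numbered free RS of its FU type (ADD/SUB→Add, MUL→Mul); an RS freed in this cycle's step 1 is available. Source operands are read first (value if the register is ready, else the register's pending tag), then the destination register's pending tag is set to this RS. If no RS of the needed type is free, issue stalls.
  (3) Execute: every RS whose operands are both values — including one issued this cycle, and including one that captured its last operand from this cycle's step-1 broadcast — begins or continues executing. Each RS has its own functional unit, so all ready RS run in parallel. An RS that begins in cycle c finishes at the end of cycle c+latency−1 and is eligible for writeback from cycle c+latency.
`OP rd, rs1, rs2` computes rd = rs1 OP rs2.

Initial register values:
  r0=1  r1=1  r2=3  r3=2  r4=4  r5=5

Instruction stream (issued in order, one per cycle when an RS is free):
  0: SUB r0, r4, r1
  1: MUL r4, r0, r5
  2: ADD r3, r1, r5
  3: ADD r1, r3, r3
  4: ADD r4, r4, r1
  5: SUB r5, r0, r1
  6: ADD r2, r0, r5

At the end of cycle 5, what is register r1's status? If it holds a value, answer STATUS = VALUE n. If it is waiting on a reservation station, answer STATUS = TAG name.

cycle 1: issue SUB r0<-Add1 // r0:Add1,r1:1,r2:3,r3:2,r4:4,r5:5
cycle 2: issue MUL r4<-Mul1 // r0:Add1,r1:1,r2:3,r3:2,r4:Mul1,r5:5
cycle 3: CDB Add1=3; issue ADD r3<-Add1 // r0:3,r1:1,r2:3,r3:Add1,r4:Mul1,r5:5
cycle 4: issue ADD r1<-Add2 // r0:3,r1:Add2,r2:3,r3:Add1,r4:Mul1,r5:5
cycle 5: CDB Add1=6; issue ADD r4<-Add1 // r0:3,r1:Add2,r2:3,r3:6,r4:Add1,r5:5

STATUS = TAG Add2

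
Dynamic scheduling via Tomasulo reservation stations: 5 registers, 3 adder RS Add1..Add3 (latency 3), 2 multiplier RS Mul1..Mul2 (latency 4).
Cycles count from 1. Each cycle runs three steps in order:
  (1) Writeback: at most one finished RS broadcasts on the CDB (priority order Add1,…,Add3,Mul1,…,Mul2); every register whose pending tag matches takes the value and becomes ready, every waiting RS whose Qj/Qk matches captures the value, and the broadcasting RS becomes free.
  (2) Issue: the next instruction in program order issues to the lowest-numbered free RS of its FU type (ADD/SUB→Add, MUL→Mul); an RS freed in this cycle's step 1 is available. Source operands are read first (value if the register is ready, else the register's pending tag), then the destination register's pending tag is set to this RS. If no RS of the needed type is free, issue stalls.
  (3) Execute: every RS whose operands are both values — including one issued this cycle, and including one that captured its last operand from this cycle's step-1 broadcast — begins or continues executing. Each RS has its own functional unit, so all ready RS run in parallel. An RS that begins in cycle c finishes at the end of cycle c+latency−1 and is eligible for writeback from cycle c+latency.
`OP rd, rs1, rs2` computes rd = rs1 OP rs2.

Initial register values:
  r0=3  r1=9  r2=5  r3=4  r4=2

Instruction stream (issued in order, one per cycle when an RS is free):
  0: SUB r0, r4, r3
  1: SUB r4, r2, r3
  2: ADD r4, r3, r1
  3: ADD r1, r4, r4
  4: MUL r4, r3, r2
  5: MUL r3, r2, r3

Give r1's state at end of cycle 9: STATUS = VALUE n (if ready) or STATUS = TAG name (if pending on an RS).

STATUS = VALUE 26

c1: issue SUB r0<-Add1 | r0:Add1,r1:9,r2:5,r3:4,r4:2
c2: issue SUB r4<-Add2 | r0:Add1,r1:9,r2:5,r3:4,r4:Add2
c3: issue ADD r4<-Add3 | r0:Add1,r1:9,r2:5,r3:4,r4:Add3
c4: CDB Add1=-2; issue ADD r1<-Add1 | r0:-2,r1:Add1,r2:5,r3:4,r4:Add3
c5: CDB Add2=1; issue MUL r4<-Mul1 | r0:-2,r1:Add1,r2:5,r3:4,r4:Mul1
c6: CDB Add3=13; issue MUL r3<-Mul2 | r0:-2,r1:Add1,r2:5,r3:Mul2,r4:Mul1
c7: - | r0:-2,r1:Add1,r2:5,r3:Mul2,r4:Mul1
c8: - | r0:-2,r1:Add1,r2:5,r3:Mul2,r4:Mul1
c9: CDB Add1=26 | r0:-2,r1:26,r2:5,r3:Mul2,r4:Mul1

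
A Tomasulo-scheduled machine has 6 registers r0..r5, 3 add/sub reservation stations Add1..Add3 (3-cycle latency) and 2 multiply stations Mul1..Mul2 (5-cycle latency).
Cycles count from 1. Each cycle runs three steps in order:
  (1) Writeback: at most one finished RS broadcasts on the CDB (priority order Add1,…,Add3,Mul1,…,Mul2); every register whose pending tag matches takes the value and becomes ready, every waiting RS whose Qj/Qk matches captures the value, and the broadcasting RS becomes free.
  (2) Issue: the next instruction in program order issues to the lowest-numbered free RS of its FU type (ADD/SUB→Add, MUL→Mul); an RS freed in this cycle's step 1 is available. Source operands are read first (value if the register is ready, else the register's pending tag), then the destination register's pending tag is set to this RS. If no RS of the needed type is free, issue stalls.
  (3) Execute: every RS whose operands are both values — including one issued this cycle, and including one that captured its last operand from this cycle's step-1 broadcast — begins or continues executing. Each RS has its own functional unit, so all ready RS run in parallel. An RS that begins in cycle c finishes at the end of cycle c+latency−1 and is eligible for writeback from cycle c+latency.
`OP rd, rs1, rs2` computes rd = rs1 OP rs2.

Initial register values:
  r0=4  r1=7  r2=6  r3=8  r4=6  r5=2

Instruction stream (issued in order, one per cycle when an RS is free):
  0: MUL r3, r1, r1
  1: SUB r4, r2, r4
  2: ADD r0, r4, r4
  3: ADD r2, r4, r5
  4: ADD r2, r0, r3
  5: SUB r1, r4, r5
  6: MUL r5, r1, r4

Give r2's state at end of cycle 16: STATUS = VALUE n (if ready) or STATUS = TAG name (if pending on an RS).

STATUS = VALUE 49

  c1: issue MUL r3<-Mul1  regs: r0:4,r1:7,r2:6,r3:Mul1,r4:6,r5:2
  c2: issue SUB r4<-Add1  regs: r0:4,r1:7,r2:6,r3:Mul1,r4:Add1,r5:2
  c3: issue ADD r0<-Add2  regs: r0:Add2,r1:7,r2:6,r3:Mul1,r4:Add1,r5:2
  c4: issue ADD r2<-Add3  regs: r0:Add2,r1:7,r2:Add3,r3:Mul1,r4:Add1,r5:2
  c5: CDB Add1=0; issue ADD r2<-Add1  regs: r0:Add2,r1:7,r2:Add1,r3:Mul1,r4:0,r5:2
  c6: CDB Mul1=49; stall  regs: r0:Add2,r1:7,r2:Add1,r3:49,r4:0,r5:2
  c7: stall  regs: r0:Add2,r1:7,r2:Add1,r3:49,r4:0,r5:2
  c8: CDB Add2=0; issue SUB r1<-Add2  regs: r0:0,r1:Add2,r2:Add1,r3:49,r4:0,r5:2
  c9: CDB Add3=2; issue MUL r5<-Mul1  regs: r0:0,r1:Add2,r2:Add1,r3:49,r4:0,r5:Mul1
  c10: -  regs: r0:0,r1:Add2,r2:Add1,r3:49,r4:0,r5:Mul1
  c11: CDB Add1=49  regs: r0:0,r1:Add2,r2:49,r3:49,r4:0,r5:Mul1
  c12: CDB Add2=-2  regs: r0:0,r1:-2,r2:49,r3:49,r4:0,r5:Mul1
  c13: -  regs: r0:0,r1:-2,r2:49,r3:49,r4:0,r5:Mul1
  c14: -  regs: r0:0,r1:-2,r2:49,r3:49,r4:0,r5:Mul1
  c15: -  regs: r0:0,r1:-2,r2:49,r3:49,r4:0,r5:Mul1
  c16: -  regs: r0:0,r1:-2,r2:49,r3:49,r4:0,r5:Mul1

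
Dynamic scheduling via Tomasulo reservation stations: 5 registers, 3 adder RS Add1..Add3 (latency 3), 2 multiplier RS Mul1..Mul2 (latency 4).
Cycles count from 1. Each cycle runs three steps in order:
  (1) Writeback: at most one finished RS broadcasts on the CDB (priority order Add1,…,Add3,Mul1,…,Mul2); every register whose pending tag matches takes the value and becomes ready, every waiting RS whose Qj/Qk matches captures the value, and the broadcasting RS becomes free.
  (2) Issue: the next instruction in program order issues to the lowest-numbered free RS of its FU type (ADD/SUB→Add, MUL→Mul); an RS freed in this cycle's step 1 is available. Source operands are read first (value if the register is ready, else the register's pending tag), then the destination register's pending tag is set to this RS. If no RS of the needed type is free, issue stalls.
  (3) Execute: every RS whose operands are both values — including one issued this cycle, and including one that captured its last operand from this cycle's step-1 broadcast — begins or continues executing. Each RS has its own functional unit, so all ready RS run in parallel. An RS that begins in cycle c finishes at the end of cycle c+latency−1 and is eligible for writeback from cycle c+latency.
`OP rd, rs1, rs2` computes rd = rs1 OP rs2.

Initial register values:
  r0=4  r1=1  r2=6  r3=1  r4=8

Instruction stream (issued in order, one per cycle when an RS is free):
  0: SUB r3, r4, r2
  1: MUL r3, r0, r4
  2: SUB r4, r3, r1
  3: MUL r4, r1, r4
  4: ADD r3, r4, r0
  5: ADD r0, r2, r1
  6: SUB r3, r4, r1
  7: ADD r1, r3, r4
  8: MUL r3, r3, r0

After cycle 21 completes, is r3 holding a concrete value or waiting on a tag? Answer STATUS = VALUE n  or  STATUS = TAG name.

STATUS = VALUE 210

  c1: issue SUB r3<-Add1  regs: r0:4,r1:1,r2:6,r3:Add1,r4:8
  c2: issue MUL r3<-Mul1  regs: r0:4,r1:1,r2:6,r3:Mul1,r4:8
  c3: issue SUB r4<-Add2  regs: r0:4,r1:1,r2:6,r3:Mul1,r4:Add2
  c4: CDB Add1=2; issue MUL r4<-Mul2  regs: r0:4,r1:1,r2:6,r3:Mul1,r4:Mul2
  c5: issue ADD r3<-Add1  regs: r0:4,r1:1,r2:6,r3:Add1,r4:Mul2
  c6: CDB Mul1=32; issue ADD r0<-Add3  regs: r0:Add3,r1:1,r2:6,r3:Add1,r4:Mul2
  c7: stall  regs: r0:Add3,r1:1,r2:6,r3:Add1,r4:Mul2
  c8: stall  regs: r0:Add3,r1:1,r2:6,r3:Add1,r4:Mul2
  c9: CDB Add2=31; issue SUB r3<-Add2  regs: r0:Add3,r1:1,r2:6,r3:Add2,r4:Mul2
  c10: CDB Add3=7; issue ADD r1<-Add3  regs: r0:7,r1:Add3,r2:6,r3:Add2,r4:Mul2
  c11: issue MUL r3<-Mul1  regs: r0:7,r1:Add3,r2:6,r3:Mul1,r4:Mul2
  c12: -  regs: r0:7,r1:Add3,r2:6,r3:Mul1,r4:Mul2
  c13: CDB Mul2=31  regs: r0:7,r1:Add3,r2:6,r3:Mul1,r4:31
  c14: -  regs: r0:7,r1:Add3,r2:6,r3:Mul1,r4:31
  c15: -  regs: r0:7,r1:Add3,r2:6,r3:Mul1,r4:31
  c16: CDB Add1=35  regs: r0:7,r1:Add3,r2:6,r3:Mul1,r4:31
  c17: CDB Add2=30  regs: r0:7,r1:Add3,r2:6,r3:Mul1,r4:31
  c18: -  regs: r0:7,r1:Add3,r2:6,r3:Mul1,r4:31
  c19: -  regs: r0:7,r1:Add3,r2:6,r3:Mul1,r4:31
  c20: CDB Add3=61  regs: r0:7,r1:61,r2:6,r3:Mul1,r4:31
  c21: CDB Mul1=210  regs: r0:7,r1:61,r2:6,r3:210,r4:31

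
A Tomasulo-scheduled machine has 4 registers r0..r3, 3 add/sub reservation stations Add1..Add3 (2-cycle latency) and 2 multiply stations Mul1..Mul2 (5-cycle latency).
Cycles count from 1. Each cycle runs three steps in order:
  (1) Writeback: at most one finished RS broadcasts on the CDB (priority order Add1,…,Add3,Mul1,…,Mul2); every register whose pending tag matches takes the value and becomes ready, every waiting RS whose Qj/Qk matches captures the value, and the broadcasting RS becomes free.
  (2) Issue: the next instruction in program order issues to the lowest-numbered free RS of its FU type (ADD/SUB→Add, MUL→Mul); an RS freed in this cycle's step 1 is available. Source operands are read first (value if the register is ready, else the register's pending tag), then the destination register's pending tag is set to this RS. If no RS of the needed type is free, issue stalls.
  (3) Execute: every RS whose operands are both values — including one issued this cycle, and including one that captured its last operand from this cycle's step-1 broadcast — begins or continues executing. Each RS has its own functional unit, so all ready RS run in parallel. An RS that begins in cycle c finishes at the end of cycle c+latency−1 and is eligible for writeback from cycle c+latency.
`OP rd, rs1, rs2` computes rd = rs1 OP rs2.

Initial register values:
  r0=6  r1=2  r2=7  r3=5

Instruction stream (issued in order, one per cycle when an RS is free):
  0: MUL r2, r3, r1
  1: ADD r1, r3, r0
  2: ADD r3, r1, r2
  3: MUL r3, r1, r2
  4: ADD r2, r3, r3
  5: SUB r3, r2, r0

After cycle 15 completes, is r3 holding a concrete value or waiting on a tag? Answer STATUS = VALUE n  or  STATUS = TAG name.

STATUS = VALUE 214

  c1: issue MUL r2<-Mul1  regs: r0:6,r1:2,r2:Mul1,r3:5
  c2: issue ADD r1<-Add1  regs: r0:6,r1:Add1,r2:Mul1,r3:5
  c3: issue ADD r3<-Add2  regs: r0:6,r1:Add1,r2:Mul1,r3:Add2
  c4: CDB Add1=11; issue MUL r3<-Mul2  regs: r0:6,r1:11,r2:Mul1,r3:Mul2
  c5: issue ADD r2<-Add1  regs: r0:6,r1:11,r2:Add1,r3:Mul2
  c6: CDB Mul1=10; issue SUB r3<-Add3  regs: r0:6,r1:11,r2:Add1,r3:Add3
  c7: -  regs: r0:6,r1:11,r2:Add1,r3:Add3
  c8: CDB Add2=21  regs: r0:6,r1:11,r2:Add1,r3:Add3
  c9: -  regs: r0:6,r1:11,r2:Add1,r3:Add3
  c10: -  regs: r0:6,r1:11,r2:Add1,r3:Add3
  c11: CDB Mul2=110  regs: r0:6,r1:11,r2:Add1,r3:Add3
  c12: -  regs: r0:6,r1:11,r2:Add1,r3:Add3
  c13: CDB Add1=220  regs: r0:6,r1:11,r2:220,r3:Add3
  c14: -  regs: r0:6,r1:11,r2:220,r3:Add3
  c15: CDB Add3=214  regs: r0:6,r1:11,r2:220,r3:214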